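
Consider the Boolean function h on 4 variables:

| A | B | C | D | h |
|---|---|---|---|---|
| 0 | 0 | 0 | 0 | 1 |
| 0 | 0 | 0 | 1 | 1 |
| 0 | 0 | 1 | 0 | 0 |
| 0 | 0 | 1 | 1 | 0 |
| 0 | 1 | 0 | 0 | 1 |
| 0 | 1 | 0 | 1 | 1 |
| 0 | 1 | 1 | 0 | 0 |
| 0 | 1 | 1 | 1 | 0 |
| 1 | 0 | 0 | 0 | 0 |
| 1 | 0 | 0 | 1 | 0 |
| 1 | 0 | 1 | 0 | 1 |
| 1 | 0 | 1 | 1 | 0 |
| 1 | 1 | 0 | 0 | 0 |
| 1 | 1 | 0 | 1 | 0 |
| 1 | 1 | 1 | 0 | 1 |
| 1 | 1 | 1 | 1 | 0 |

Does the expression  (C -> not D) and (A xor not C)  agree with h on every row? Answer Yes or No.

Evaluate (C -> not D) and (A xor not C) on each row and compare to h:
  A=0, B=0, C=0, D=0: formula gives 1, h = 1 ✓
  A=0, B=0, C=0, D=1: formula gives 1, h = 1 ✓
  A=0, B=0, C=1, D=0: formula gives 0, h = 0 ✓
  A=0, B=0, C=1, D=1: formula gives 0, h = 0 ✓
  …and likewise for the remaining 12 rows.
No disagreement on any input; they are logically equivalent.

Yes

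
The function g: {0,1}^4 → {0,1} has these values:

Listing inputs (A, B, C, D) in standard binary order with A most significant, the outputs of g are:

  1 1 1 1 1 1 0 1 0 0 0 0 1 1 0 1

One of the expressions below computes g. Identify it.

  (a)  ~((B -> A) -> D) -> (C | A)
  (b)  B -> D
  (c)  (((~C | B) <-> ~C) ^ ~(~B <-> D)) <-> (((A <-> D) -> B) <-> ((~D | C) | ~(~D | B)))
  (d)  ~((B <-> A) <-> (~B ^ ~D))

c

(a) disagrees with g on (0,0,0,0) (formula → 0, table → 1); rule it out.
(b) disagrees with g on (0,1,0,0) (formula → 0, table → 1); rule it out.
(d) disagrees with g on (0,0,0,1) (formula → 0, table → 1); rule it out.
That leaves (c). Evaluating it on every row reproduces the table of g exactly.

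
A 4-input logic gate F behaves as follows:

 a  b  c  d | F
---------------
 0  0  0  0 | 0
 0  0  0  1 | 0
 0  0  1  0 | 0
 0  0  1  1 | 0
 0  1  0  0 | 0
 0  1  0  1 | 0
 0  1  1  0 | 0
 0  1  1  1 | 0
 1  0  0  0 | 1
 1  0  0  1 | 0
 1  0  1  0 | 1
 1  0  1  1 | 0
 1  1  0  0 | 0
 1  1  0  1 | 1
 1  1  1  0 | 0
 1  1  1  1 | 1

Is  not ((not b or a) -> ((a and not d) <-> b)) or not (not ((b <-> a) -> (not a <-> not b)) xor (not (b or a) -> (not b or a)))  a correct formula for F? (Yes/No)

Yes

Check the formula against F row by row:
  a=0, b=0, c=0, d=0: formula gives 0, F = 0 ✓
  a=0, b=0, c=0, d=1: formula gives 0, F = 0 ✓
  a=0, b=0, c=1, d=0: formula gives 0, F = 0 ✓
  a=0, b=0, c=1, d=1: formula gives 0, F = 0 ✓
  …and likewise for the remaining 12 rows.
All 16 rows match — the expression computes F exactly.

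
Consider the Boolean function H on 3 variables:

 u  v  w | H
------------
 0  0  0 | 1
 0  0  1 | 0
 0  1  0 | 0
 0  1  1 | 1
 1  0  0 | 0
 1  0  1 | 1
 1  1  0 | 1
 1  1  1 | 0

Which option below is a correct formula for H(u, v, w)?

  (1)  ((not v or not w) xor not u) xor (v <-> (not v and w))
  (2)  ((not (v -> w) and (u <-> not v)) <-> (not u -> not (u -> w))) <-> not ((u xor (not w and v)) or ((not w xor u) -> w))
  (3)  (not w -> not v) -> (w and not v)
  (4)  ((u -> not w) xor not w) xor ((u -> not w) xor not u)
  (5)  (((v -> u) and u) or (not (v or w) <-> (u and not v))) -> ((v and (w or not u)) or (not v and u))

(2) fails at (0,1,0): the formula yields 1, H is 0.
(3) fails at (0,0,0): the formula yields 0, H is 1.
(4) fails at (0,0,0): the formula yields 0, H is 1.
(5) fails at (0,1,0): the formula yields 1, H is 0.
Only (1) survives; checking it on all 8 rows confirms it matches H.

1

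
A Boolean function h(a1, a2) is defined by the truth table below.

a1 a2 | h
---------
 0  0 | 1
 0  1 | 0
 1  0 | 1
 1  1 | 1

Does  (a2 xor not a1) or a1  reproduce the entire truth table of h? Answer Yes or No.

Yes

Evaluate (a2 xor not a1) or a1 on each row and compare to h:
  a1=0, a2=0: formula gives 1, h = 1 ✓
  a1=0, a2=1: formula gives 0, h = 0 ✓
  a1=1, a2=0: formula gives 1, h = 1 ✓
  a1=1, a2=1: formula gives 1, h = 1 ✓
No disagreement on any input; they are logically equivalent.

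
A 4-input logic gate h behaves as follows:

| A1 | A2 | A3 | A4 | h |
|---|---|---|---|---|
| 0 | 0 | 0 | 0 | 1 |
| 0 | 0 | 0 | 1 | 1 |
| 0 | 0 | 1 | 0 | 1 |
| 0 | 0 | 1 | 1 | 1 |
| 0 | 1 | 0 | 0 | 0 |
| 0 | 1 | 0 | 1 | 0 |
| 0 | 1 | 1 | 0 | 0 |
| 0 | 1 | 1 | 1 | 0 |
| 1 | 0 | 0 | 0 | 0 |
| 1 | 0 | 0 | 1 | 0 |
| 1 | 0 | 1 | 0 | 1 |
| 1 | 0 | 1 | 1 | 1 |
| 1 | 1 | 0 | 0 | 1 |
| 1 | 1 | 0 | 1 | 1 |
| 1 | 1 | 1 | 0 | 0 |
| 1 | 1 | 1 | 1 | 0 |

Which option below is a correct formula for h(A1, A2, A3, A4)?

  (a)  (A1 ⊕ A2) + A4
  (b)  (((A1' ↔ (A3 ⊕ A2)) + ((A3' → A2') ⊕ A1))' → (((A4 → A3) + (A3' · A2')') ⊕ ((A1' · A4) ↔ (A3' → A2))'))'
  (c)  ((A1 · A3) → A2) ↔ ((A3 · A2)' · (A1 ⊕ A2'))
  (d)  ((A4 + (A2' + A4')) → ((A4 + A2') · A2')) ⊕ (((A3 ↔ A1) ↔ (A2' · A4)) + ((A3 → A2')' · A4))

(a) disagrees with h on (0,0,0,0) (formula → 0, table → 1); rule it out.
(b) disagrees with h on (0,0,0,0) (formula → 0, table → 1); rule it out.
(d) disagrees with h on (0,0,0,1) (formula → 0, table → 1); rule it out.
That leaves (c). Evaluating it on every row reproduces the table of h exactly.

c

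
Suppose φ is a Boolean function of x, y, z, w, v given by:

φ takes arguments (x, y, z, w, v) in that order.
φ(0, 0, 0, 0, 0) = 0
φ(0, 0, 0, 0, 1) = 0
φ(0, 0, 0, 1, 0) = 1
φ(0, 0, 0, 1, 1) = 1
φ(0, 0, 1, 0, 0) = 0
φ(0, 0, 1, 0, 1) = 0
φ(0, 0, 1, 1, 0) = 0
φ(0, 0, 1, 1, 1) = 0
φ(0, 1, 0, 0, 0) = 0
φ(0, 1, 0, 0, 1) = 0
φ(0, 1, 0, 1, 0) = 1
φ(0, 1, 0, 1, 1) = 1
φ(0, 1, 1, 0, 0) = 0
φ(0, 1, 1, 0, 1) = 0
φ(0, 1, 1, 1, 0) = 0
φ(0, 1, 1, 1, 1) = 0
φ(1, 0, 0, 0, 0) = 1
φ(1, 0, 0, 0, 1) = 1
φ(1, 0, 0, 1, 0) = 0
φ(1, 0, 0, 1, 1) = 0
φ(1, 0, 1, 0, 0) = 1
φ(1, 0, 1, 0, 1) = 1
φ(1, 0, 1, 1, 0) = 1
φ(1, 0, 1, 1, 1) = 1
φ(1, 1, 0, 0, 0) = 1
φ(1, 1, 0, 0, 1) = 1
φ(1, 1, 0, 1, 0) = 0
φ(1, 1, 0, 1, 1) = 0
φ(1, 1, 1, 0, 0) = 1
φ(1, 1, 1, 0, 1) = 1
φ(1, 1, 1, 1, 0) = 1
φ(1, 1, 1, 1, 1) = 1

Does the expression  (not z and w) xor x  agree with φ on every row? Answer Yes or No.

Check the formula against φ row by row:
  x=0, y=0, z=0, w=0, v=0: formula gives 0, φ = 0 ✓
  x=0, y=0, z=0, w=0, v=1: formula gives 0, φ = 0 ✓
  x=0, y=0, z=0, w=1, v=0: formula gives 1, φ = 1 ✓
  x=0, y=0, z=0, w=1, v=1: formula gives 1, φ = 1 ✓
  … (the remaining 28 rows also agree.)
Every row agrees, so the formula is equivalent.

Yes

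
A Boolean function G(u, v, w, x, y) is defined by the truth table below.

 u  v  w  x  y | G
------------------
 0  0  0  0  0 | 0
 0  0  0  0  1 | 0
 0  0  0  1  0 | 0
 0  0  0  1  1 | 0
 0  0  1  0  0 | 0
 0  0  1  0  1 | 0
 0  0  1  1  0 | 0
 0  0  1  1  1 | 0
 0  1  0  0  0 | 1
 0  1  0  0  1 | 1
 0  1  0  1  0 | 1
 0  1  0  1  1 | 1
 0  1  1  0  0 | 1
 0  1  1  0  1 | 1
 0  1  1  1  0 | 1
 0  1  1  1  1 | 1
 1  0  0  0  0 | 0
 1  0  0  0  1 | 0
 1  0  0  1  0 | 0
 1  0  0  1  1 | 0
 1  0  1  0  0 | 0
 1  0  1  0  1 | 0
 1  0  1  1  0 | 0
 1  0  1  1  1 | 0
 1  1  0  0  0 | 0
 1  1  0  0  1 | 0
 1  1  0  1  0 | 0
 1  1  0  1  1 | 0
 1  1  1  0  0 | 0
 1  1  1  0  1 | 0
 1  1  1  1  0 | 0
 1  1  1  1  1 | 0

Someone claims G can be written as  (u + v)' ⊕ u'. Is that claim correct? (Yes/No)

Test each input against both G and the formula:
  u=0, v=0, w=0, x=0, y=0: formula gives 0, G = 0 ✓
  u=0, v=0, w=0, x=0, y=1: formula gives 0, G = 0 ✓
  u=0, v=0, w=0, x=1, y=0: formula gives 0, G = 0 ✓
  u=0, v=0, w=0, x=1, y=1: formula gives 0, G = 0 ✓
  …and likewise for the remaining 28 rows.
No disagreement on any input; they are logically equivalent.

Yes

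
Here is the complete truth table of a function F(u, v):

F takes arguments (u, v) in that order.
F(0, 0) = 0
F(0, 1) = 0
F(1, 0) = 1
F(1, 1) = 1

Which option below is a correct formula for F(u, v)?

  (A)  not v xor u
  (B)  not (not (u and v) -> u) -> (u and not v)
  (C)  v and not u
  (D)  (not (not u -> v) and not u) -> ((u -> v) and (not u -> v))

B

(A): at (0,0) it gives 1, but F = 0 — eliminated.
(C): at (0,1) it gives 1, but F = 0 — eliminated.
(D): at (0,1) it gives 1, but F = 0 — eliminated.
That leaves (B). Evaluating it on every row reproduces the table of F exactly.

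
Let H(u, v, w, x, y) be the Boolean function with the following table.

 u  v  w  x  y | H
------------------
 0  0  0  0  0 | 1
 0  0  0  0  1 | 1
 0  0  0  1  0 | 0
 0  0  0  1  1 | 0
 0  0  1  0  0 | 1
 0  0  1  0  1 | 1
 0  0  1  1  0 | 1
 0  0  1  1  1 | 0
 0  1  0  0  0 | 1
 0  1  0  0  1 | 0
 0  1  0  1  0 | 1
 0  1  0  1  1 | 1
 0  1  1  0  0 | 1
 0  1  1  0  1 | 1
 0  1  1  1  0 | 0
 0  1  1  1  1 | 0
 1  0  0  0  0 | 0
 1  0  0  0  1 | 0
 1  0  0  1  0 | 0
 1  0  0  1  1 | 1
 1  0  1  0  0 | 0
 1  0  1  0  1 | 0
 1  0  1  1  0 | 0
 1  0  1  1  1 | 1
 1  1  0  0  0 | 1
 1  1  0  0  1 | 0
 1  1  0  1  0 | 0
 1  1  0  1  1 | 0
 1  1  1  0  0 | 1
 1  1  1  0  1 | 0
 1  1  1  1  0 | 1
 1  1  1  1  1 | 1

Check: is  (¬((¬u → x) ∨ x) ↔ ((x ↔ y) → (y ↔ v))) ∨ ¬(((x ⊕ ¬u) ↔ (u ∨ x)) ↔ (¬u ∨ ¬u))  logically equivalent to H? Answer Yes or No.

No

Check the formula against H row by row:
  u=0, v=0, w=0, x=0, y=0: formula gives 1, H = 1 ✓
  u=0, v=0, w=0, x=0, y=1: formula gives 1, H = 1 ✓
  u=0, v=0, w=0, x=1, y=0: formula gives 1, but H = 0 ✗
A single disagreement suffices: at (0,0,0,1,0) they differ, so the formula does not compute H.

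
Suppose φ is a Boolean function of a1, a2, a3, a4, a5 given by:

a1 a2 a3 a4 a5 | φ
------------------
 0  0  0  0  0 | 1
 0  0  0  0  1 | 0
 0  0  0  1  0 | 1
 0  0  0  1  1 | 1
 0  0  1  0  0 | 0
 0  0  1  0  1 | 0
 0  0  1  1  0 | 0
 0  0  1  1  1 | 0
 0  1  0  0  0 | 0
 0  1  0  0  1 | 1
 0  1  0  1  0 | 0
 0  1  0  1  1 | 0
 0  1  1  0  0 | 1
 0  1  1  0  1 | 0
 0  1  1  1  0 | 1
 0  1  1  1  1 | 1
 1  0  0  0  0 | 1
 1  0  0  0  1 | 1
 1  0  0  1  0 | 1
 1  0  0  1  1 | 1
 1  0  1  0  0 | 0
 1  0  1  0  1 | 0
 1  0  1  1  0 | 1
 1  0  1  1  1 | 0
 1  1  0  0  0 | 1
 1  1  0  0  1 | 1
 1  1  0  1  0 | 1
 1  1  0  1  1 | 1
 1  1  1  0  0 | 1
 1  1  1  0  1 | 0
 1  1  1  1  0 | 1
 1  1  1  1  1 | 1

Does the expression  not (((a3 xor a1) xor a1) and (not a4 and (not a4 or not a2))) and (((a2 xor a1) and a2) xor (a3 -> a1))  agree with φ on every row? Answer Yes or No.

Evaluate not (((a3 xor a1) xor a1) and (not a4 and (not a4 or not a2))) and (((a2 xor a1) and a2) xor (a3 -> a1)) on each row and compare to φ:
  a1=0, a2=0, a3=0, a4=0, a5=0: formula gives 1, φ = 1 ✓
  a1=0, a2=0, a3=0, a4=0, a5=1: formula gives 1, but φ = 0 ✗
A single disagreement suffices: at (0,0,0,0,1) they differ, so the formula does not compute φ.

No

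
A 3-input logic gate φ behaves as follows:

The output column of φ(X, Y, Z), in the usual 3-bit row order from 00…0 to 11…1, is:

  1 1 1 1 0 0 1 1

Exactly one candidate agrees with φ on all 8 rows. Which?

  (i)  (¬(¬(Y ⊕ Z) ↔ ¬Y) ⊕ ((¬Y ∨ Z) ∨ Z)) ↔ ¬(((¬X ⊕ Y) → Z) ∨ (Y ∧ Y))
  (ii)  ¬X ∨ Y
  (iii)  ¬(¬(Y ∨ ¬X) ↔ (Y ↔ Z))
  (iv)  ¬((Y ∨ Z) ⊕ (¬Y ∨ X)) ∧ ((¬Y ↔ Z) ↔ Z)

(i) fails at (1,0,1): the formula yields 1, φ is 0.
(iii) fails at (0,0,1): the formula yields 0, φ is 1.
(iv) fails at (0,0,0): the formula yields 0, φ is 1.
That leaves (ii). Evaluating it on every row reproduces the table of φ exactly.

ii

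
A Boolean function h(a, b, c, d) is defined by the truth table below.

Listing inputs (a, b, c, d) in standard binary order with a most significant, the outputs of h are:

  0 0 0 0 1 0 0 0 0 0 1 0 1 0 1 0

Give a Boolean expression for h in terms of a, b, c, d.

h(a, b, c, d) = (((((~a & b) & ~c) & ~d) | (((a & ~b) & c) & ~d)) | (((a & b) & ~c) & ~d)) | (((a & b) & c) & ~d)

Collect the rows where h=1 — (0,1,0,0), (1,0,1,0), (1,1,0,0), (1,1,1,0) — and write one minterm per row: ¬a·b·¬c·¬d, a·¬b·c·¬d, a·b·¬c·¬d, a·b·c·¬d. Their union (logical OR) reproduces the table exactly.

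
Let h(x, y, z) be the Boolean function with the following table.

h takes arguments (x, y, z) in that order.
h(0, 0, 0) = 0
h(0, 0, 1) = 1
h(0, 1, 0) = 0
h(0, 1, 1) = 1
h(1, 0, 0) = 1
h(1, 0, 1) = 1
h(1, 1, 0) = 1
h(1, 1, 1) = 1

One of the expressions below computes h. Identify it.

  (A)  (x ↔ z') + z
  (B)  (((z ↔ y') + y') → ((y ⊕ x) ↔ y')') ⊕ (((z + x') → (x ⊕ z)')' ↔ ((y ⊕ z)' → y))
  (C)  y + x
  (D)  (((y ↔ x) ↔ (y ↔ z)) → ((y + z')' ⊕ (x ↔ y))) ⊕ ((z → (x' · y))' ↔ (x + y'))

A

(B) fails at (0,0,1): the formula yields 0, h is 1.
(C) fails at (0,0,1): the formula yields 0, h is 1.
(D) fails at (0,0,0): the formula yields 1, h is 0.
(A) is the remaining candidate, and it agrees with h on all 8 inputs.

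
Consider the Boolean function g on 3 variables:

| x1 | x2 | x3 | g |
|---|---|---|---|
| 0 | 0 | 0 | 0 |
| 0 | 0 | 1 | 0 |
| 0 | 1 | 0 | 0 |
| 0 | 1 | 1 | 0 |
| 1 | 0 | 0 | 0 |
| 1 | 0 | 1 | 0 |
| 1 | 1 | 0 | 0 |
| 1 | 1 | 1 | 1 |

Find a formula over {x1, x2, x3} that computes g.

The output is 1 only when every input is 1 — the AND of all inputs.

g(x1, x2, x3) = (x1 & x2) & x3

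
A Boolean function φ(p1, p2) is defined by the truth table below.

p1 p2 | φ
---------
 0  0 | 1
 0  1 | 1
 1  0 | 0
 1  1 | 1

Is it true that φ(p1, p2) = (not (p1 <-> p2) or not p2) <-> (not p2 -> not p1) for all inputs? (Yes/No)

Check the formula against φ row by row:
  p1=0, p2=0: formula gives 1, φ = 1 ✓
  p1=0, p2=1: formula gives 1, φ = 1 ✓
  p1=1, p2=0: formula gives 0, φ = 0 ✓
  p1=1, p2=1: formula gives 0, but φ = 1 ✗
A single disagreement suffices: at (1,1) they differ, so the formula does not compute φ.

No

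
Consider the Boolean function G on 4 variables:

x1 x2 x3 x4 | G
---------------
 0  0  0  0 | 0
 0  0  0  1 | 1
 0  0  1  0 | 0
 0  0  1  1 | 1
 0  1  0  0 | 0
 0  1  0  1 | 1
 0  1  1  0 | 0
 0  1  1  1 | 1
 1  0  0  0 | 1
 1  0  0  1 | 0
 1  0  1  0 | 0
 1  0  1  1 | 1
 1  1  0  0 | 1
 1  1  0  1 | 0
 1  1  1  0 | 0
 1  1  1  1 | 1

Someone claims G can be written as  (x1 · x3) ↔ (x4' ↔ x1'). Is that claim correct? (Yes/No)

Yes

Test each input against both G and the formula:
  x1=0, x2=0, x3=0, x4=0: formula gives 0, G = 0 ✓
  x1=0, x2=0, x3=0, x4=1: formula gives 1, G = 1 ✓
  x1=0, x2=0, x3=1, x4=0: formula gives 0, G = 0 ✓
  x1=0, x2=0, x3=1, x4=1: formula gives 1, G = 1 ✓
  … (the remaining 12 rows also agree.)
All 16 rows match — the expression computes G exactly.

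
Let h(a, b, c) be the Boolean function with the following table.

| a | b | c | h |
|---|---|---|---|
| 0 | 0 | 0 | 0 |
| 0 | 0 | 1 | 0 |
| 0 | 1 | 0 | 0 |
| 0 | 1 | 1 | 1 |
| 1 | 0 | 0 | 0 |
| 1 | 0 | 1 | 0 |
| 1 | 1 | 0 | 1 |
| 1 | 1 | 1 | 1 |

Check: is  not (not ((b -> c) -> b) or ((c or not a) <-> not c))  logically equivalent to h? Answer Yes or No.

Check the formula against h row by row:
  a=0, b=0, c=0: formula gives 0, h = 0 ✓
  a=0, b=0, c=1: formula gives 0, h = 0 ✓
  a=0, b=1, c=0: formula gives 0, h = 0 ✓
  a=0, b=1, c=1: formula gives 1, h = 1 ✓
  a=1, b=0, c=0: formula gives 0, h = 0 ✓
  …and likewise for the remaining 3 rows.
All 8 rows match — the expression computes h exactly.

Yes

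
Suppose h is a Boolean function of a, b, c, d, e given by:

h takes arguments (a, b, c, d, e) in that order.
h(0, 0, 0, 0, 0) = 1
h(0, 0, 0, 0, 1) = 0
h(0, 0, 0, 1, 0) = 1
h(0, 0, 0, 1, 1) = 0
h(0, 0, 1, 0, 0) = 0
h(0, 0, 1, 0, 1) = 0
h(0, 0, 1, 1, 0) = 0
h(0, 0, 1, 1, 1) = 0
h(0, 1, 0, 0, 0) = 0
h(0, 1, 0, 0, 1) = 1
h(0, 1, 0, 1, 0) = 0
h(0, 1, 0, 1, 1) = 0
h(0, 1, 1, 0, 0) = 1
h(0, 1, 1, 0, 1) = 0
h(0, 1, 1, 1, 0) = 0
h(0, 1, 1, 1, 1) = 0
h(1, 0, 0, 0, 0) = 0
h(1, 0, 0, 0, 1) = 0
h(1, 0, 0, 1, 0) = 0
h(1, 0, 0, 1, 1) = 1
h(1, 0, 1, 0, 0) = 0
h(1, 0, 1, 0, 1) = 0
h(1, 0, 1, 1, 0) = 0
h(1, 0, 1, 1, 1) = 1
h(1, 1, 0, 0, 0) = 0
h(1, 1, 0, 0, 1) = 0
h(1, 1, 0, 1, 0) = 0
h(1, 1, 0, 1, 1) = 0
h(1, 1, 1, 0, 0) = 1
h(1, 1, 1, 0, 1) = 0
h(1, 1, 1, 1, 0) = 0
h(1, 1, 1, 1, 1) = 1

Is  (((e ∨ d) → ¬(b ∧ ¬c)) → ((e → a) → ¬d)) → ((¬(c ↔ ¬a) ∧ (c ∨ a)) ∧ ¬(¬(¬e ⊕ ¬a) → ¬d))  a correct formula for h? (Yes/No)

Evaluate (((e ∨ d) → ¬(b ∧ ¬c)) → ((e → a) → ¬d)) → ((¬(c ↔ ¬a) ∧ (c ∨ a)) ∧ ¬(¬(¬e ⊕ ¬a) → ¬d)) on each row and compare to h:
  a=0, b=0, c=0, d=0, e=0: formula gives 0, but h = 1 ✗
Since they disagree at (0,0,0,0,0), the expression is not a correct formula for h.

No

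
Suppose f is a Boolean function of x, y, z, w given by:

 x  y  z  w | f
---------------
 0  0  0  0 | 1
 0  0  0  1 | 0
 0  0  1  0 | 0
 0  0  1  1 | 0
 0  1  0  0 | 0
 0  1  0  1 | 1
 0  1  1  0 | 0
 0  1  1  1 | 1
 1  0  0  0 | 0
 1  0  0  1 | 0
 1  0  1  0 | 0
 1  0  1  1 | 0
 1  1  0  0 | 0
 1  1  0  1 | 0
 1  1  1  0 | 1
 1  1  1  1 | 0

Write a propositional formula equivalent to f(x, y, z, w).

The 1-rows are (0,0,0,0), (0,1,0,1), (0,1,1,1), (1,1,1,0). Each contributes one minterm — ¬x·¬y·¬z·¬w; ¬x·y·¬z·w; ¬x·y·z·w; x·y·z·¬w — and their disjunction is a sum-of-products form of f.

f(x, y, z, w) = (((((not x and not y) and not z) and not w) or (((not x and y) and not z) and w)) or (((not x and y) and z) and w)) or (((x and y) and z) and not w)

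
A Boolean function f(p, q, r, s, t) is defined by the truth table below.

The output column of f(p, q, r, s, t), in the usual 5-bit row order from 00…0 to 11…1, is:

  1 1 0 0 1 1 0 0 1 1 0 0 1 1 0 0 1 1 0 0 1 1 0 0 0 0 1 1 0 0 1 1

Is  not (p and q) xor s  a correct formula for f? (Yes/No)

Yes

Test each input against both f and the formula:
  p=0, q=0, r=0, s=0, t=0: formula gives 1, f = 1 ✓
  p=0, q=0, r=0, s=0, t=1: formula gives 1, f = 1 ✓
  p=0, q=0, r=0, s=1, t=0: formula gives 0, f = 0 ✓
  p=0, q=0, r=0, s=1, t=1: formula gives 0, f = 0 ✓
  …and likewise for the remaining 28 rows.
Every row agrees, so the formula is equivalent.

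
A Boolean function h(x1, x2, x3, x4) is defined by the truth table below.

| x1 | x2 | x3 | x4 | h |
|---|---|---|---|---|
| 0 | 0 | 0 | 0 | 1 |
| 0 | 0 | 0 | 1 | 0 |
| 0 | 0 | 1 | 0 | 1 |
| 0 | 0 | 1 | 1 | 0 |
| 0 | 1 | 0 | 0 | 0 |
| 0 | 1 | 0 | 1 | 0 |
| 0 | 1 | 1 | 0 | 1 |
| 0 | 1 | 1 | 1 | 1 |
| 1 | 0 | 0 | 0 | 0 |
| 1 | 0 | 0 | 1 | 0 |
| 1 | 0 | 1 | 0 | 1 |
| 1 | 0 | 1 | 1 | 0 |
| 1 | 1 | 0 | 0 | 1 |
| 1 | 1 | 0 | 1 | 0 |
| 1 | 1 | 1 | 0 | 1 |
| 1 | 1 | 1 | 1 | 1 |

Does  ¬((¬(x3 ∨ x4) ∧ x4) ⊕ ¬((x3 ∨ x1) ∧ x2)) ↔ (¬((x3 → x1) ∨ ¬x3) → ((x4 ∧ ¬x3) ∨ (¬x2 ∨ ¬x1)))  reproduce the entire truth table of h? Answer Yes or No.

Check the formula against h row by row:
  x1=0, x2=0, x3=0, x4=0: formula gives 0, but h = 1 ✗
Since they disagree at (0,0,0,0), the expression is not a correct formula for h.

No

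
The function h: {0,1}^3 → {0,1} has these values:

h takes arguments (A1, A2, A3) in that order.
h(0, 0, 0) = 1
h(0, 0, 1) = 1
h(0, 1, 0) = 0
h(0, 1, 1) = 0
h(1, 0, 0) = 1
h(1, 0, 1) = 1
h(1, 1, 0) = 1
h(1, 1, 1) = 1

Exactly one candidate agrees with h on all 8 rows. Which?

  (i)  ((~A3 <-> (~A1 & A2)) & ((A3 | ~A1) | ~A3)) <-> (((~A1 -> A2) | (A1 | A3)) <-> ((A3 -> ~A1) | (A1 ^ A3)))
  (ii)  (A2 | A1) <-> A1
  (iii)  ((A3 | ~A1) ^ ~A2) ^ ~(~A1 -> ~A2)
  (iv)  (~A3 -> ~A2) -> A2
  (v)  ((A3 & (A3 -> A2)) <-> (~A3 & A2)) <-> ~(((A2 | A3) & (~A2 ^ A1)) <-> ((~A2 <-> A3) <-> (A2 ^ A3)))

ii

(i): at (0,1,0) it gives 1, but h = 0 — eliminated.
(iii): at (0,0,0) it gives 0, but h = 1 — eliminated.
(iv): at (0,0,0) it gives 0, but h = 1 — eliminated.
(v): at (0,0,1) it gives 0, but h = 1 — eliminated.
That leaves (ii). Evaluating it on every row reproduces the table of h exactly.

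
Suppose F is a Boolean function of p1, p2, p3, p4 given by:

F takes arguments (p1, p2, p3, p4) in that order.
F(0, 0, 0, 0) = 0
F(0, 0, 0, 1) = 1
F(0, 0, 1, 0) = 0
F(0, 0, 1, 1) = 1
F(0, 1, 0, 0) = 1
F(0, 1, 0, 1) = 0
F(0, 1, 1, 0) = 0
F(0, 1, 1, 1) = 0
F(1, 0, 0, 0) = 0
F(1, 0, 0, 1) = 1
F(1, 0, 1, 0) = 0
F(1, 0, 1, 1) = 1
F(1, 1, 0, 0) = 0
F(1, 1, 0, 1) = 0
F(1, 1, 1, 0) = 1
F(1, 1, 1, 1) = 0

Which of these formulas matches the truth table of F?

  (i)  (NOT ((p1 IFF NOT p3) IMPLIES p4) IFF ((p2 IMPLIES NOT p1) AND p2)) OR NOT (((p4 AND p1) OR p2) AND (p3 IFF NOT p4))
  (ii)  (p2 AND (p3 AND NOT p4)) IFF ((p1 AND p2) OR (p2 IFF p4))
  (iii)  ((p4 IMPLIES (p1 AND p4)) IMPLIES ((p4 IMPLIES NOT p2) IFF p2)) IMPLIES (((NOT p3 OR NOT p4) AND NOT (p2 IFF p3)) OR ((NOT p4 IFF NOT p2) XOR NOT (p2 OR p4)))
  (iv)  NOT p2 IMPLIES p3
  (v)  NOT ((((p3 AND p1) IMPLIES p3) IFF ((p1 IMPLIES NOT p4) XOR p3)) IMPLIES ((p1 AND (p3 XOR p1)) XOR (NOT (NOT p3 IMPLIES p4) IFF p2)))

ii

(i) disagrees with F on (0,0,0,0) (formula → 1, table → 0); rule it out.
(iii) disagrees with F on (0,0,0,0) (formula → 1, table → 0); rule it out.
(iv) disagrees with F on (0,0,0,1) (formula → 0, table → 1); rule it out.
(v) disagrees with F on (0,0,0,0) (formula → 1, table → 0); rule it out.
(ii) is the remaining candidate, and it agrees with F on all 16 inputs.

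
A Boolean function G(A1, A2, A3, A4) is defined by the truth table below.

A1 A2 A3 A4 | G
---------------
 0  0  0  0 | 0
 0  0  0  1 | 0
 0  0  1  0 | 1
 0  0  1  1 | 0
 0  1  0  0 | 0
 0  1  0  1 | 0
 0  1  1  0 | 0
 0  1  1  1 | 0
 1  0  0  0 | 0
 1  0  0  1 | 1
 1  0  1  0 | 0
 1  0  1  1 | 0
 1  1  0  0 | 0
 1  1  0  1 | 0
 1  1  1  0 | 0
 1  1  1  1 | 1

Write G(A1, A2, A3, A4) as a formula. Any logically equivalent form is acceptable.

G=1 on 3 inputs: (0,0,1,0), (1,0,0,1), (1,1,1,1). Reading each as a conjunction of literals (¬A1·¬A2·A3·¬A4, A1·¬A2·¬A3·A4, A1·A2·A3·A4) and taking the OR gives the canonical DNF.

G(A1, A2, A3, A4) = ((((¬A1 ∧ ¬A2) ∧ A3) ∧ ¬A4) ∨ (((A1 ∧ ¬A2) ∧ ¬A3) ∧ A4)) ∨ (((A1 ∧ A2) ∧ A3) ∧ A4)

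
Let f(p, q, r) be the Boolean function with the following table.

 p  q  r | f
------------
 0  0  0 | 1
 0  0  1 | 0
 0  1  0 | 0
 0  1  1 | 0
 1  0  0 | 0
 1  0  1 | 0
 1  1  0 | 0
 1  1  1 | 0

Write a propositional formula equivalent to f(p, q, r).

The output is 1 only when every input is 0 — NOR of all inputs.

f(p, q, r) = ~((p | q) | r)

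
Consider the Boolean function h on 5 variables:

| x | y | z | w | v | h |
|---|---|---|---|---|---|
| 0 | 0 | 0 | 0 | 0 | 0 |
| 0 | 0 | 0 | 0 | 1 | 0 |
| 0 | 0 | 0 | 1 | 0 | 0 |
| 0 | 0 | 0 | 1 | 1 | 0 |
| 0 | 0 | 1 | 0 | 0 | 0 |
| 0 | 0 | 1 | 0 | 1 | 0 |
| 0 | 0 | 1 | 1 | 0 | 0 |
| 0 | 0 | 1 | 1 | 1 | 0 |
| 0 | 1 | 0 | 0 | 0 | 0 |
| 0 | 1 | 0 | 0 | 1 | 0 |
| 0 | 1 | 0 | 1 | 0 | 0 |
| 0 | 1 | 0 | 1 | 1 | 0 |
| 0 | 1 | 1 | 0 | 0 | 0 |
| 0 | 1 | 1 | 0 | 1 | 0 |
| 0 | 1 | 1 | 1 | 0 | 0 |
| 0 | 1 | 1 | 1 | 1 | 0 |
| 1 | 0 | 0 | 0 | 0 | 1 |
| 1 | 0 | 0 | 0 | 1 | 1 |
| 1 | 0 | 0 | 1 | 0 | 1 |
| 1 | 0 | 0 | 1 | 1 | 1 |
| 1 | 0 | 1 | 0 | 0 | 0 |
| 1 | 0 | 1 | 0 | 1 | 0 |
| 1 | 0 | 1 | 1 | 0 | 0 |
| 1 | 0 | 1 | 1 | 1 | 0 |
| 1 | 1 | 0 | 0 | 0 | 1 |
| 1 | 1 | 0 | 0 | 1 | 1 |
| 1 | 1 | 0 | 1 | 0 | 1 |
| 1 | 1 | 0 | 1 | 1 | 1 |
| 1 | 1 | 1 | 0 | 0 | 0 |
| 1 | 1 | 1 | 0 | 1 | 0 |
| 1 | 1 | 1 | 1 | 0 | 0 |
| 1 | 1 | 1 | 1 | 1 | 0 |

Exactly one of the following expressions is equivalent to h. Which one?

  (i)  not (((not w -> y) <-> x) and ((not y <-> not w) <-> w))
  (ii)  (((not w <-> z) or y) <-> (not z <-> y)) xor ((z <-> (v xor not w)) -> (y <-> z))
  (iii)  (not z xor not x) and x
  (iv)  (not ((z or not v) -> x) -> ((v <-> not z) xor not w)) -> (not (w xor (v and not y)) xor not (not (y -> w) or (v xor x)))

iii

(i): at (0,0,0,0,0) it gives 1, but h = 0 — eliminated.
(ii): at (0,0,0,1,0) it gives 1, but h = 0 — eliminated.
(iv): at (0,0,0,1,0) it gives 1, but h = 0 — eliminated.
That leaves (iii). Evaluating it on every row reproduces the table of h exactly.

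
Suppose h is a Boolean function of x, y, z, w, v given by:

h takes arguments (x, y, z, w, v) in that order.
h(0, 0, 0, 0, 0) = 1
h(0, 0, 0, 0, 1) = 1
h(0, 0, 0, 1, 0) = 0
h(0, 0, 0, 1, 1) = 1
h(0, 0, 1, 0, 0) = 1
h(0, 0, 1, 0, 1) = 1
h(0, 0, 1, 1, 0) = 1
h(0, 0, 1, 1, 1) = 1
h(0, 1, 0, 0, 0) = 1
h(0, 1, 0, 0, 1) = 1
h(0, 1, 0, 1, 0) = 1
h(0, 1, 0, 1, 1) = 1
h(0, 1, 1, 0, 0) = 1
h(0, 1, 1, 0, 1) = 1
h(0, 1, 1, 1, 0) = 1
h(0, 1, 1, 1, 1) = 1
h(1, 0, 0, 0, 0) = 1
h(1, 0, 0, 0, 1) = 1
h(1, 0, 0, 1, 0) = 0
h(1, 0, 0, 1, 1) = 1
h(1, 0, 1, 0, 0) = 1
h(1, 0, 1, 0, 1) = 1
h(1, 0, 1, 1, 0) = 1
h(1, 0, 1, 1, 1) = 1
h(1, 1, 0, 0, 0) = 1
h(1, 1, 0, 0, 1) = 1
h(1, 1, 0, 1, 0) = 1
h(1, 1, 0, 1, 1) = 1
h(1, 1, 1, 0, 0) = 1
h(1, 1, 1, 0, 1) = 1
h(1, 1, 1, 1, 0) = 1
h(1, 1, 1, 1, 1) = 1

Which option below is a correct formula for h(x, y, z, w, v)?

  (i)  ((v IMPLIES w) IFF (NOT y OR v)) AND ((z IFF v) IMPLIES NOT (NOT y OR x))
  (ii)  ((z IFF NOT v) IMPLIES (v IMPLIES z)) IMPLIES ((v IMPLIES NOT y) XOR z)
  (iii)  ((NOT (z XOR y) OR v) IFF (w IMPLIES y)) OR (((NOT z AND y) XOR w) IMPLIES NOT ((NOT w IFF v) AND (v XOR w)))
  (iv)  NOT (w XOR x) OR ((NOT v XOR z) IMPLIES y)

(i) fails at (0,0,0,0,0): the formula yields 0, h is 1.
(ii) fails at (0,0,0,1,0): the formula yields 1, h is 0.
(iv) fails at (0,0,1,1,1): the formula yields 0, h is 1.
(iii) is the remaining candidate, and it agrees with h on all 32 inputs.

iii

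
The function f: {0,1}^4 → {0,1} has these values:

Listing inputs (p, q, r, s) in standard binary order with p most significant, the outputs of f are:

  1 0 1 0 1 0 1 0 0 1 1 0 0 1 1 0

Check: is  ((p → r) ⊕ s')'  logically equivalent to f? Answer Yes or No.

Yes

Test each input against both f and the formula:
  p=0, q=0, r=0, s=0: formula gives 1, f = 1 ✓
  p=0, q=0, r=0, s=1: formula gives 0, f = 0 ✓
  p=0, q=0, r=1, s=0: formula gives 1, f = 1 ✓
  p=0, q=0, r=1, s=1: formula gives 0, f = 0 ✓
  …and likewise for the remaining 12 rows.
Every row agrees, so the formula is equivalent.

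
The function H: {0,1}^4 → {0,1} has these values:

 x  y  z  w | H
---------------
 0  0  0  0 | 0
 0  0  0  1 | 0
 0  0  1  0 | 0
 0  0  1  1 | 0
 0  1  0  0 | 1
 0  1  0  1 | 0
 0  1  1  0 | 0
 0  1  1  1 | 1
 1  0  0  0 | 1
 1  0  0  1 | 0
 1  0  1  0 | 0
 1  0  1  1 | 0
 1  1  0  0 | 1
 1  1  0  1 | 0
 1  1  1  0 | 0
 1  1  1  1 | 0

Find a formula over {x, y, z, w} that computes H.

The 1-rows are (0,1,0,0), (0,1,1,1), (1,0,0,0), (1,1,0,0). Each contributes one minterm — ¬x·y·¬z·¬w; ¬x·y·z·w; x·¬y·¬z·¬w; x·y·¬z·¬w — and their disjunction is a sum-of-products form of H.

H(x, y, z, w) = (((((¬x ∧ y) ∧ ¬z) ∧ ¬w) ∨ (((¬x ∧ y) ∧ z) ∧ w)) ∨ (((x ∧ ¬y) ∧ ¬z) ∧ ¬w)) ∨ (((x ∧ y) ∧ ¬z) ∧ ¬w)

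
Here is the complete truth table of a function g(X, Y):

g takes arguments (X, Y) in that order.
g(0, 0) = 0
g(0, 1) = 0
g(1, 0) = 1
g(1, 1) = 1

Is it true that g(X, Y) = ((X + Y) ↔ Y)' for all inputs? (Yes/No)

No

Evaluate ((X + Y) ↔ Y)' on each row and compare to g:
  X=0, Y=0: formula gives 0, g = 0 ✓
  X=0, Y=1: formula gives 0, g = 0 ✓
  X=1, Y=0: formula gives 1, g = 1 ✓
  X=1, Y=1: formula gives 0, but g = 1 ✗
Row (1,1) is a counterexample, so the formula is not equivalent to g.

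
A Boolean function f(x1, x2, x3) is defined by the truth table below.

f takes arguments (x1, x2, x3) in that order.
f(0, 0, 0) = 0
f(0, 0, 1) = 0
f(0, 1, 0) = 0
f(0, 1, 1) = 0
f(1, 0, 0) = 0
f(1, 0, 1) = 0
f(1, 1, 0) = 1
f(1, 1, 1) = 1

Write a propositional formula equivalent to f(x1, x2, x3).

The 1-rows are (1,1,0), (1,1,1). Each contributes one minterm — x1·x2·¬x3; x1·x2·x3 — and their disjunction is a sum-of-products form of f.

f(x1, x2, x3) = ((x1 · x2) · x3') + ((x1 · x2) · x3)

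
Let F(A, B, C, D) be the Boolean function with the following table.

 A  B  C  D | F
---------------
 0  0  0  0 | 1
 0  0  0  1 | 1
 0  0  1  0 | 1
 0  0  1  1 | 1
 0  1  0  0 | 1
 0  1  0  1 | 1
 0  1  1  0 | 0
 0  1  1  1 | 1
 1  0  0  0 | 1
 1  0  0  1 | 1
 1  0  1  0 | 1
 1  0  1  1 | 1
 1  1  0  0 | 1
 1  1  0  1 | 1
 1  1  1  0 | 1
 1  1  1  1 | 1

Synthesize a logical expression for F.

F(A, B, C, D) = (((A' · B) · C) · D')'

F is 0 on exactly one input, (0,1,1,0), whose minterm is ¬A·B·C·¬D. So F is the negation of that single conjunction.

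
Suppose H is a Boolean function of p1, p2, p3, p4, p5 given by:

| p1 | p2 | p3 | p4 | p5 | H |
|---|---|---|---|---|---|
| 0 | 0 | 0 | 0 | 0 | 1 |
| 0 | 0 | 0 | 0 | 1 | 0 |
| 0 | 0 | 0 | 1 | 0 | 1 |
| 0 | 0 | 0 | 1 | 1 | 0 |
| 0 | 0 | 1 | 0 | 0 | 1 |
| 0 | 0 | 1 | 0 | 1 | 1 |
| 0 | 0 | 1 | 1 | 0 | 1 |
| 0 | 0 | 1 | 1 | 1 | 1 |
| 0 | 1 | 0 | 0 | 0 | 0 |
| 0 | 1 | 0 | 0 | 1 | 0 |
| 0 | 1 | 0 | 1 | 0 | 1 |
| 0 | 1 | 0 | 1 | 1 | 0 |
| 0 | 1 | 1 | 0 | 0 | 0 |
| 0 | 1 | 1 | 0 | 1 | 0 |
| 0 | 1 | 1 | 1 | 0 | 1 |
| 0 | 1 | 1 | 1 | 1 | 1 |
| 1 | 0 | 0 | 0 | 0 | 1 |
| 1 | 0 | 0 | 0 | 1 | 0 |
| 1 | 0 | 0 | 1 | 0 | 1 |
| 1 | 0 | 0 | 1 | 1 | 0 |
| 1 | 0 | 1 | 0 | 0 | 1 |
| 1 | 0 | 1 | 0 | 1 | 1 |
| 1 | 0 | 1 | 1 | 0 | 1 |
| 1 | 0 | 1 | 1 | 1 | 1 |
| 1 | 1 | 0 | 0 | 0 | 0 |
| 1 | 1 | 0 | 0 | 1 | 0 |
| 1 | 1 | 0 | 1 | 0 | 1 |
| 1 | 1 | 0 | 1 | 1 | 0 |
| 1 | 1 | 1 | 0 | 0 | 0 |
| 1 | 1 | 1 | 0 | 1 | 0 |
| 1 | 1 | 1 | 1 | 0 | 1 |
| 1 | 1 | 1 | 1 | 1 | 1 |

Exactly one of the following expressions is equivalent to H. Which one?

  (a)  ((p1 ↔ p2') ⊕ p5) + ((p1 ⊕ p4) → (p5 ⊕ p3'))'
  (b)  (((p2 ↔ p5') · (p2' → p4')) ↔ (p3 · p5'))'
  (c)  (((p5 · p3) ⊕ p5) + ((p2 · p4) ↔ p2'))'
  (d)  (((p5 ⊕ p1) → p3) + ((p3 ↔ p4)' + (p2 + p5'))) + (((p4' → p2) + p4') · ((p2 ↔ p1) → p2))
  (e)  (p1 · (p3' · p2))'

(a) fails at (0,0,0,0,0): the formula yields 0, H is 1.
(b) fails at (0,0,0,0,0): the formula yields 0, H is 1.
(d) fails at (0,0,0,1,1): the formula yields 1, H is 0.
(e) fails at (0,0,0,0,1): the formula yields 1, H is 0.
Only (c) survives; checking it on all 32 rows confirms it matches H.

c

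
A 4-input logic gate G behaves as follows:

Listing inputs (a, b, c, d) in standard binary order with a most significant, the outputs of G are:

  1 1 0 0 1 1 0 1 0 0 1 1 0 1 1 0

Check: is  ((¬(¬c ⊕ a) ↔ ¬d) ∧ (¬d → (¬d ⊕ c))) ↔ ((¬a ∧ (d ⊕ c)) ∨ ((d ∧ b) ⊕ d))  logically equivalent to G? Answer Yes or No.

Yes

Check the formula against G row by row:
  a=0, b=0, c=0, d=0: formula gives 1, G = 1 ✓
  a=0, b=0, c=0, d=1: formula gives 1, G = 1 ✓
  a=0, b=0, c=1, d=0: formula gives 0, G = 0 ✓
  a=0, b=0, c=1, d=1: formula gives 0, G = 0 ✓
  …and likewise for the remaining 12 rows.
Every row agrees, so the formula is equivalent.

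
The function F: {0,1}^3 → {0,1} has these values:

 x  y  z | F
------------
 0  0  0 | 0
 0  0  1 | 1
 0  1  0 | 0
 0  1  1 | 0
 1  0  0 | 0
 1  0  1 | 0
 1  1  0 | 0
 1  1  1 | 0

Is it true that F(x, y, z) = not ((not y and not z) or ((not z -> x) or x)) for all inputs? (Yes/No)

No

Check the formula against F row by row:
  x=0, y=0, z=0: formula gives 0, F = 0 ✓
  x=0, y=0, z=1: formula gives 0, but F = 1 ✗
Row (0,0,1) is a counterexample, so the formula is not equivalent to F.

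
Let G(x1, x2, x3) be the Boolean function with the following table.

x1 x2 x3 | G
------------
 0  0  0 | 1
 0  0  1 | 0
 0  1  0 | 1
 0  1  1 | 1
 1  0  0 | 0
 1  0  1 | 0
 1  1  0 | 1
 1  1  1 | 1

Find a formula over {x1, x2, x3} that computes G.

The 0-rows are (0,0,1), (1,0,0), (1,0,1). Take each as a conjunction (¬x1·¬x2·x3, x1·¬x2·¬x3, x1·¬x2·x3), form their disjunction, and complement — that gives a formula that is 1 everywhere G is.

G(x1, x2, x3) = ¬((((¬x1 ∧ ¬x2) ∧ x3) ∨ ((x1 ∧ ¬x2) ∧ ¬x3)) ∨ ((x1 ∧ ¬x2) ∧ x3))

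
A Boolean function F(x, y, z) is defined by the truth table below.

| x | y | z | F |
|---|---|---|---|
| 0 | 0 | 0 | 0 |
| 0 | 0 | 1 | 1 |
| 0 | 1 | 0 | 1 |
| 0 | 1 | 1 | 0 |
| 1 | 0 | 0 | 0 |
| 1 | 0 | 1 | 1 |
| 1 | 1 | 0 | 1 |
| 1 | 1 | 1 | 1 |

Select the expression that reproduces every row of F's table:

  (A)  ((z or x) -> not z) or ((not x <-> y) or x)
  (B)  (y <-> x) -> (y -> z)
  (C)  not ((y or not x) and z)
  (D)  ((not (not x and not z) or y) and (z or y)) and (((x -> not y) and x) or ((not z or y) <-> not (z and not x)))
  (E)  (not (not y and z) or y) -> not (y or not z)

D

(A) disagrees with F on (0,0,0) (formula → 1, table → 0); rule it out.
(B) disagrees with F on (0,0,0) (formula → 1, table → 0); rule it out.
(C) disagrees with F on (0,0,0) (formula → 1, table → 0); rule it out.
(E) disagrees with F on (0,1,0) (formula → 0, table → 1); rule it out.
Only (D) survives; checking it on all 8 rows confirms it matches F.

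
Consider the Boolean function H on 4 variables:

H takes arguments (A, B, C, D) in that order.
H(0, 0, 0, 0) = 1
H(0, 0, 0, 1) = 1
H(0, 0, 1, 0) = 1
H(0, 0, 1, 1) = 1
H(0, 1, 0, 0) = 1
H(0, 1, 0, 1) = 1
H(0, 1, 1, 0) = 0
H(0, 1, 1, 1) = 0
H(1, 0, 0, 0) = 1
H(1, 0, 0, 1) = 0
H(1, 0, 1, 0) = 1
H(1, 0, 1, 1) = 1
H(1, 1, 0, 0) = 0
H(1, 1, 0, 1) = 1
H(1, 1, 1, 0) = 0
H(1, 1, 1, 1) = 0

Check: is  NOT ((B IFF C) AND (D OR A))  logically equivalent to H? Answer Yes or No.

No

Evaluate NOT ((B IFF C) AND (D OR A)) on each row and compare to H:
  A=0, B=0, C=0, D=0: formula gives 1, H = 1 ✓
  A=0, B=0, C=0, D=1: formula gives 0, but H = 1 ✗
Row (0,0,0,1) is a counterexample, so the formula is not equivalent to H.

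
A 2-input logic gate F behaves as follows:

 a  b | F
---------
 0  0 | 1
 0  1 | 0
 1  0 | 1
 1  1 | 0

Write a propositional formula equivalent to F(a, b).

The output is the negation of b.

F(a, b) = ~b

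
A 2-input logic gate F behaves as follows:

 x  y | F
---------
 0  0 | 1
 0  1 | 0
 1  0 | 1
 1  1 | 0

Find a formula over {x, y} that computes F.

F(x, y) = (not x and not y) or (x and not y)

F=1 on 2 inputs: (0,0), (1,0). Reading each as a conjunction of literals (¬x·¬y, x·¬y) and taking the OR gives the canonical DNF.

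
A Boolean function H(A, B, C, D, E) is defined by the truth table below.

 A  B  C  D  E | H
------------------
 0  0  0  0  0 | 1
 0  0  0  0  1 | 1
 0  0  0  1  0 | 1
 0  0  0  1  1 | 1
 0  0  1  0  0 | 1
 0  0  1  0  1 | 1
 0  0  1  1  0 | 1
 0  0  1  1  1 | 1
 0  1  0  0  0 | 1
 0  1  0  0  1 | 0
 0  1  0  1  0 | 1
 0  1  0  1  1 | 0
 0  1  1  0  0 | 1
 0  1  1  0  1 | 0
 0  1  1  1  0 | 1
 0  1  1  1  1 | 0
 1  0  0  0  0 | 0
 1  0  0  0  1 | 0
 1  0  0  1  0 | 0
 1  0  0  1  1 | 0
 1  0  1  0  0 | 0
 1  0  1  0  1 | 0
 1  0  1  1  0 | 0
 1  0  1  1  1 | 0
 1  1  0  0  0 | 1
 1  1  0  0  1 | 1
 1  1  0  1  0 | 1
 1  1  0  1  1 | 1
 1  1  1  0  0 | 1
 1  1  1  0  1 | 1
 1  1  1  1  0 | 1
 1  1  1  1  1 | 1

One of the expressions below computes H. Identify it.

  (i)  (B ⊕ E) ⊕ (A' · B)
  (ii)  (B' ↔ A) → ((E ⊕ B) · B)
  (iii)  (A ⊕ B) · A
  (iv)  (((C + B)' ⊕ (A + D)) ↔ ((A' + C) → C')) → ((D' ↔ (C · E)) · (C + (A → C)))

(i) disagrees with H on (0,0,0,0,0) (formula → 0, table → 1); rule it out.
(iii) disagrees with H on (0,0,0,0,0) (formula → 0, table → 1); rule it out.
(iv) disagrees with H on (0,0,0,0,0) (formula → 0, table → 1); rule it out.
That leaves (ii). Evaluating it on every row reproduces the table of H exactly.

ii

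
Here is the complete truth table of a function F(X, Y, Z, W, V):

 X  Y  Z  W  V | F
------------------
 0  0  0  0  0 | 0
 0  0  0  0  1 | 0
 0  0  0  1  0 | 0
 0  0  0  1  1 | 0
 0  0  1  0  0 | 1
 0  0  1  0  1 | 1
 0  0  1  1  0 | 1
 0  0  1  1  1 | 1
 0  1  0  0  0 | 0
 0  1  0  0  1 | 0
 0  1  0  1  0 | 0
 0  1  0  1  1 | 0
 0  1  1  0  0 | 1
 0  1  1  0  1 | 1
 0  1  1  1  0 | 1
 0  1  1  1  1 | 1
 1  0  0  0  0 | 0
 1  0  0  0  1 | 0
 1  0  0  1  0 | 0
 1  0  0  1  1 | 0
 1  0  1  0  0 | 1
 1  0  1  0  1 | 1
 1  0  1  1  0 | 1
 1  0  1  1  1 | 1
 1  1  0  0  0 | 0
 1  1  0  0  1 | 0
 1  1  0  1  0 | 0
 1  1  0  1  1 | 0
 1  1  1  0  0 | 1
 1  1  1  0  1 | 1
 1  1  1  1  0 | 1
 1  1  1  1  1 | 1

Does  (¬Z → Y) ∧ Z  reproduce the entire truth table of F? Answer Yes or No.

Yes

Check the formula against F row by row:
  X=0, Y=0, Z=0, W=0, V=0: formula gives 0, F = 0 ✓
  X=0, Y=0, Z=0, W=0, V=1: formula gives 0, F = 0 ✓
  X=0, Y=0, Z=0, W=1, V=0: formula gives 0, F = 0 ✓
  X=0, Y=0, Z=0, W=1, V=1: formula gives 0, F = 0 ✓
  …and likewise for the remaining 28 rows.
No disagreement on any input; they are logically equivalent.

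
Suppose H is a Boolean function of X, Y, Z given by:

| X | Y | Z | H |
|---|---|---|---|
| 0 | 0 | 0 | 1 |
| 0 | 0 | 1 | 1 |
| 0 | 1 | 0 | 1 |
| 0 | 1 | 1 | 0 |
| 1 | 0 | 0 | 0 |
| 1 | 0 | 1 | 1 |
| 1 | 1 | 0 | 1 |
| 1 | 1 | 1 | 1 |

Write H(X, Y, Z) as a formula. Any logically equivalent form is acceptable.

H(X, Y, Z) = ¬(((¬X ∧ Y) ∧ Z) ∨ ((X ∧ ¬Y) ∧ ¬Z))

The 0-rows are (0,1,1), (1,0,0). Take each as a conjunction (¬X·Y·Z, X·¬Y·¬Z), form their disjunction, and complement — that gives a formula that is 1 everywhere H is.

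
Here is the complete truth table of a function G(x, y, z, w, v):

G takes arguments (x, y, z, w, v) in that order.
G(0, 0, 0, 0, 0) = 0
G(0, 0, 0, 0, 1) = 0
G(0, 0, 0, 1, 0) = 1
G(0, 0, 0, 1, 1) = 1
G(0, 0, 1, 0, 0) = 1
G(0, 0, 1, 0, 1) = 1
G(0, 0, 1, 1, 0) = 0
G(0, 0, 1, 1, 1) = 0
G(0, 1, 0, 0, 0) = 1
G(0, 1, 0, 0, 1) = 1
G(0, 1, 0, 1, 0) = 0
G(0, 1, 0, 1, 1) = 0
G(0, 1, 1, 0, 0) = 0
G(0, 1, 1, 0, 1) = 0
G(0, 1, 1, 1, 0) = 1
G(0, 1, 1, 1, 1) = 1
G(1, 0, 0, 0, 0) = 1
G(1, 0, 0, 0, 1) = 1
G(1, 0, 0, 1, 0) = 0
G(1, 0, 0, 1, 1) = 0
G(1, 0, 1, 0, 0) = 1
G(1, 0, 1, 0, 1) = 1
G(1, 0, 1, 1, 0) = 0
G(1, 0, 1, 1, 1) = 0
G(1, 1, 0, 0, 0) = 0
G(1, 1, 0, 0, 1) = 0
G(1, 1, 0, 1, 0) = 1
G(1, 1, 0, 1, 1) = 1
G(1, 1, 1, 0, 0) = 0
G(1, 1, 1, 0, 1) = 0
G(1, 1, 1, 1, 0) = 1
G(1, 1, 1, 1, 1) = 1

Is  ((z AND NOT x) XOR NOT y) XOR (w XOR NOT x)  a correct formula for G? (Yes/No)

Test each input against both G and the formula:
  x=0, y=0, z=0, w=0, v=0: formula gives 0, G = 0 ✓
  x=0, y=0, z=0, w=0, v=1: formula gives 0, G = 0 ✓
  x=0, y=0, z=0, w=1, v=0: formula gives 1, G = 1 ✓
  x=0, y=0, z=0, w=1, v=1: formula gives 1, G = 1 ✓
  …and likewise for the remaining 28 rows.
Every row agrees, so the formula is equivalent.

Yes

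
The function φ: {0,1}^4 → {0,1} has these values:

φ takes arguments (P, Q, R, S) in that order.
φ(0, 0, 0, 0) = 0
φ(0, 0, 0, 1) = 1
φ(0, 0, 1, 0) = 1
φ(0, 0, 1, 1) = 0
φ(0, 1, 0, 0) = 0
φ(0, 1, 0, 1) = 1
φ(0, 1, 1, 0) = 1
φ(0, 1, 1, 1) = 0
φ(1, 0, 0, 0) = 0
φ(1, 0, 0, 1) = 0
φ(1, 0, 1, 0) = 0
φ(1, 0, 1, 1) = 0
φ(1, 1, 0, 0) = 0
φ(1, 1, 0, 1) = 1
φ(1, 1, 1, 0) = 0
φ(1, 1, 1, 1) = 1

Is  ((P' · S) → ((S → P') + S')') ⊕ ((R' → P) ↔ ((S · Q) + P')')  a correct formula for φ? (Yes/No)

Test each input against both φ and the formula:
  P=0, Q=0, R=0, S=0: formula gives 0, φ = 0 ✓
  P=0, Q=0, R=0, S=1: formula gives 1, φ = 1 ✓
  P=0, Q=0, R=1, S=0: formula gives 1, φ = 1 ✓
  P=0, Q=0, R=1, S=1: formula gives 0, φ = 0 ✓
  …and likewise for the remaining 12 rows.
All 16 rows match — the expression computes φ exactly.

Yes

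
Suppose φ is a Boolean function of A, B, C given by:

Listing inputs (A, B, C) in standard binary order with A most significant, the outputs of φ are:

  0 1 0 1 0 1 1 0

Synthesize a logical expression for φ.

φ=1 on 4 inputs: (0,0,1), (0,1,1), (1,0,1), (1,1,0). Reading each as a conjunction of literals (¬A·¬B·C, ¬A·B·C, A·¬B·C, A·B·¬C) and taking the OR gives the canonical DNF.

φ(A, B, C) = ((((not A and not B) and C) or ((not A and B) and C)) or ((A and not B) and C)) or ((A and B) and not C)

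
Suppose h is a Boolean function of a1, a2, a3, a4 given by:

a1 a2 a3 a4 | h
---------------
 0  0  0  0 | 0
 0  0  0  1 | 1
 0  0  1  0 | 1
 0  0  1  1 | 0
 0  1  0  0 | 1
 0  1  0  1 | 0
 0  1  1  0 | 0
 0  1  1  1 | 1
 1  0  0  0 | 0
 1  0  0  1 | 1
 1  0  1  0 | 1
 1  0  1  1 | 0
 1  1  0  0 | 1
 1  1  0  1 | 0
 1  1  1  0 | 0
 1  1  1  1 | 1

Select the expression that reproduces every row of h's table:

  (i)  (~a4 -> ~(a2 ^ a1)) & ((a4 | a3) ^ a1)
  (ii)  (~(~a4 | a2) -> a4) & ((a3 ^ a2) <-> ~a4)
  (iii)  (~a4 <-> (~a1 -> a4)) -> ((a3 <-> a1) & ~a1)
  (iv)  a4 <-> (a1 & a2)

(i) fails at (0,0,1,1): the formula yields 1, h is 0.
(iii) fails at (0,0,0,0): the formula yields 1, h is 0.
(iv) fails at (0,0,0,0): the formula yields 1, h is 0.
That leaves (ii). Evaluating it on every row reproduces the table of h exactly.

ii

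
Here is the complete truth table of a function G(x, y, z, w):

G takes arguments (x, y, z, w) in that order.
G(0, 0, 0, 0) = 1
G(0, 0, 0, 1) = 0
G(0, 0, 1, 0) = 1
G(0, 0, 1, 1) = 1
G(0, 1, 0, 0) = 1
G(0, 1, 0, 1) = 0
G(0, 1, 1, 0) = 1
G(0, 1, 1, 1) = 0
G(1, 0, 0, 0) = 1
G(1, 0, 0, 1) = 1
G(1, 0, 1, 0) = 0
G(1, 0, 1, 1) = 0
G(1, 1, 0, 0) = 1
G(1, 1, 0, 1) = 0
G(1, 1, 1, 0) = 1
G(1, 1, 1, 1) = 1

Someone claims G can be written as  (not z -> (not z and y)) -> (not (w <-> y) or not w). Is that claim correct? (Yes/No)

Test each input against both G and the formula:
  x=0, y=0, z=0, w=0: formula gives 1, G = 1 ✓
  x=0, y=0, z=0, w=1: formula gives 1, but G = 0 ✗
A single disagreement suffices: at (0,0,0,1) they differ, so the formula does not compute G.

No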